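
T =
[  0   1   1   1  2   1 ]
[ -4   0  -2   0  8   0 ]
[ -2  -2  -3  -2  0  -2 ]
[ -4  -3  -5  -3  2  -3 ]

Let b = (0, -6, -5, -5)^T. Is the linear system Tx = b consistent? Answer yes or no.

no

Row reduce the augmented matrix [T | b].
Swap R1 ↔ R2
R3 ← R3 − (1/2)·R1: [0, -2, -2, -2, -4, -2, -2]
R4 ← R4 − R1: [0, -3, -3, -3, -6, -3, 1]
R3 ← R3 + (2)·R2: [0, 0, 0, 0, 0, 0, -2]
R4 ← R4 + (3)·R2: [0, 0, 0, 0, 0, 0, 1]
R4 ← R4 + (1/2)·R3: [0, 0, 0, 0, 0, 0, 0]
The echelon form has 3 nonzero rows; the last pivot sits in the augmented column, so rank(T) = 2 but rank([T|b]) = 3.
Since the ranks differ, the system is inconsistent.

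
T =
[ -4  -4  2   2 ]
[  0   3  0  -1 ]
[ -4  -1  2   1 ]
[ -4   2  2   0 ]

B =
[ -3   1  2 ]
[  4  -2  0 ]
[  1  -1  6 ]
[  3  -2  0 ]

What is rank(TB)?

First compute TB:
[[  4,  -2,   4],
 [  9,  -4,   0],
 [ 13,  -6,   4],
 [ 22, -10,   4]]
Now row reduce the product.
R2 ← R2 − (9/4)·R1: [0, 1/2, -9]
R3 ← R3 − (13/4)·R1: [0, 1/2, -9]
R4 ← R4 − (11/2)·R1: [0, 1, -18]
R3 ← R3 − R2: [0, 0, 0]
R4 ← R4 − (2)·R2: [0, 0, 0]
2 nonzero rows, so rank(TB) = 2.

2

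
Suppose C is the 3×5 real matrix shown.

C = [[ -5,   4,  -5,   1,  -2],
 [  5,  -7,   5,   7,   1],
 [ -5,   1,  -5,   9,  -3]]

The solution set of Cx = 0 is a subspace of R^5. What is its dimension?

Row reduce to echelon form.
R2 ← R2 + R1: [0, -3, 0, 8, -1]
R3 ← R3 − R1: [0, -3, 0, 8, -1]
R3 ← R3 − R2: [0, 0, 0, 0, 0]
2 nonzero rows, so rank(C) = 2.
C has 5 columns; by rank–nullity, nullity = 5 − 2 = 3.

3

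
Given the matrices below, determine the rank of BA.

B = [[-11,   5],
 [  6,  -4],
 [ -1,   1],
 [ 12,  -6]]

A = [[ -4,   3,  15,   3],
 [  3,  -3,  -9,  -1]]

2

First compute BA:
[[ 59, -48, -210, -38],
 [-36,  30, 126,  22],
 [  7,  -6, -24,  -4],
 [-66,  54, 234,  42]]
Now row reduce the product.
R2 ← R2 + (36/59)·R1: [0, 42/59, -126/59, -70/59]
R3 ← R3 − (7/59)·R1: [0, -18/59, 54/59, 30/59]
R4 ← R4 + (66/59)·R1: [0, 18/59, -54/59, -30/59]
R3 ← R3 + (3/7)·R2: [0, 0, 0, 0]
R4 ← R4 − (3/7)·R2: [0, 0, 0, 0]
2 nonzero rows, so rank(BA) = 2.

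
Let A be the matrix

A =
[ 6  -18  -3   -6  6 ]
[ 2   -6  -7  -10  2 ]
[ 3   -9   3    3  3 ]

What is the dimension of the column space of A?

Row reduce to echelon form.
R2 ← R2 − (1/3)·R1: [0, 0, -6, -8, 0]
R3 ← R3 − (1/2)·R1: [0, 0, 9/2, 6, 0]
R3 ← R3 + (3/4)·R2: [0, 0, 0, 0, 0]
Echelon form has 2 nonzero rows, so rank(A) = 2.
The column space has dimension equal to the rank: 2.

2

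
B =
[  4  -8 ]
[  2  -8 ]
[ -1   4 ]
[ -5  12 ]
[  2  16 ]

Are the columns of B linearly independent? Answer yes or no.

yes

Row reduce B to echelon form.
R2 ← R2 − (1/2)·R1: [0, -4]
R3 ← R3 + (1/4)·R1: [0, 2]
R4 ← R4 + (5/4)·R1: [0, 2]
R5 ← R5 − (1/2)·R1: [0, 20]
R3 ← R3 + (1/2)·R2: [0, 0]
R4 ← R4 + (1/2)·R2: [0, 0]
R5 ← R5 + (5)·R2: [0, 0]
2 pivots among 2 columns.
Every column is a pivot column, so the columns are linearly independent.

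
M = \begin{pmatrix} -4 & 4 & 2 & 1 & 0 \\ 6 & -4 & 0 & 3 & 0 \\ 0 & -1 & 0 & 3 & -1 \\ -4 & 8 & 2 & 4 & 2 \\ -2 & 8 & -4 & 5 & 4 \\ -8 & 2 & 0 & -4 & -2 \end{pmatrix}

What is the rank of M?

4

Row reduce to echelon form.
R2 ← R2 + (3/2)·R1: [0, 2, 3, 9/2, 0]
R4 ← R4 − R1: [0, 4, 0, 3, 2]
R5 ← R5 − (1/2)·R1: [0, 6, -5, 9/2, 4]
R6 ← R6 − (2)·R1: [0, -6, -4, -6, -2]
R3 ← R3 + (1/2)·R2: [0, 0, 3/2, 21/4, -1]
R4 ← R4 − (2)·R2: [0, 0, -6, -6, 2]
R5 ← R5 − (3)·R2: [0, 0, -14, -9, 4]
R6 ← R6 + (3)·R2: [0, 0, 5, 15/2, -2]
R4 ← R4 + (4)·R3: [0, 0, 0, 15, -2]
R5 ← R5 + (28/3)·R3: [0, 0, 0, 40, -16/3]
R6 ← R6 − (10/3)·R3: [0, 0, 0, -10, 4/3]
R5 ← R5 − (8/3)·R4: [0, 0, 0, 0, 0]
R6 ← R6 + (2/3)·R4: [0, 0, 0, 0, 0]
Echelon form has 4 nonzero rows, so rank(M) = 4.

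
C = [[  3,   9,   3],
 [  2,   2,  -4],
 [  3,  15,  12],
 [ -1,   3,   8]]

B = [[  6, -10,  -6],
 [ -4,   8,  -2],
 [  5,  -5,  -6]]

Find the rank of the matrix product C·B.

First compute CB:
[[ -3,  27, -54],
 [-16,  16,   8],
 [ 18,  30, -120],
 [ 22,  -6, -48]]
Now row reduce the product.
R2 ← R2 − (16/3)·R1: [0, -128, 296]
R3 ← R3 + (6)·R1: [0, 192, -444]
R4 ← R4 + (22/3)·R1: [0, 192, -444]
R3 ← R3 + (3/2)·R2: [0, 0, 0]
R4 ← R4 + (3/2)·R2: [0, 0, 0]
2 nonzero rows, so rank(CB) = 2.

2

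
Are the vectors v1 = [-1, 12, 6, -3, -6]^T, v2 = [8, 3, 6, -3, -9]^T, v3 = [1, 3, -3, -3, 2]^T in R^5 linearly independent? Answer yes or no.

Form the matrix with these vectors as rows and row reduce.
R2 ← R2 + (8)·R1: [0, 99, 54, -27, -57]
R3 ← R3 + R1: [0, 15, 3, -6, -4]
R3 ← R3 − (5/33)·R2: [0, 0, -57/11, -21/11, 51/11]
3 nonzero rows, so the 3 vectors span a space of dimension 3.
Since 3 = 3, the vectors are linearly independent.

yes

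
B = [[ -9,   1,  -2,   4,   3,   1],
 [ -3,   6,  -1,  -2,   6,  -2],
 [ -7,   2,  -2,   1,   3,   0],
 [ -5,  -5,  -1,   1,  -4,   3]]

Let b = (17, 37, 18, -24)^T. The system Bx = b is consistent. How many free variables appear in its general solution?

2

Row reduce the augmented matrix [B | b].
R2 ← R2 − (1/3)·R1: [0, 17/3, -1/3, -10/3, 5, -7/3, 94/3]
R3 ← R3 − (7/9)·R1: [0, 11/9, -4/9, -19/9, 2/3, -7/9, 43/9]
R4 ← R4 − (5/9)·R1: [0, -50/9, 1/9, -11/9, -17/3, 22/9, -301/9]
R3 ← R3 − (11/51)·R2: [0, 0, -19/51, -71/51, -7/17, -14/51, -101/51]
R4 ← R4 + (50/51)·R2: [0, 0, -11/51, -229/51, -13/17, 8/51, -139/51]
R4 ← R4 − (11/19)·R3: [0, 0, 0, -70/19, -10/19, 6/19, -30/19]
The echelon form has 4 nonzero rows, and every pivot lies in the first 6 columns, so rank(B) = rank([B|b]) = 4.
The system is consistent.
Free variables = (unknowns) − (rank) = 6 − 4 = 2.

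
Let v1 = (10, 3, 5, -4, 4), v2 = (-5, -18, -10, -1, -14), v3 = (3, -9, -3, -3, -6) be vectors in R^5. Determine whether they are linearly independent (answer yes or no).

Form the matrix with these vectors as rows and row reduce.
R2 ← R2 + (1/2)·R1: [0, -33/2, -15/2, -3, -12]
R3 ← R3 − (3/10)·R1: [0, -99/10, -9/2, -9/5, -36/5]
R3 ← R3 − (3/5)·R2: [0, 0, 0, 0, 0]
2 nonzero rows, so the 3 vectors span a space of dimension 2.
Since 2 < 3, the vectors are linearly dependent.

no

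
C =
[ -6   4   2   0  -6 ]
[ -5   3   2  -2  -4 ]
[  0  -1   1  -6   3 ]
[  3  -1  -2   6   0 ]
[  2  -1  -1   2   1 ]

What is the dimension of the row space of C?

Row reduce to echelon form.
R2 ← R2 − (5/6)·R1: [0, -1/3, 1/3, -2, 1]
R4 ← R4 + (1/2)·R1: [0, 1, -1, 6, -3]
R5 ← R5 + (1/3)·R1: [0, 1/3, -1/3, 2, -1]
R3 ← R3 − (3)·R2: [0, 0, 0, 0, 0]
R4 ← R4 + (3)·R2: [0, 0, 0, 0, 0]
R5 ← R5 + R2: [0, 0, 0, 0, 0]
Echelon form has 2 nonzero rows, so rank(C) = 2.
The row space has dimension equal to the rank: 2.

2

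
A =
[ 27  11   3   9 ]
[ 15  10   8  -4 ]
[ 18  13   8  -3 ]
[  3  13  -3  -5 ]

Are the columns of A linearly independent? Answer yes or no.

yes

Row reduce A to echelon form.
R2 ← R2 − (5/9)·R1: [0, 35/9, 19/3, -9]
R3 ← R3 − (2/3)·R1: [0, 17/3, 6, -9]
R4 ← R4 − (1/9)·R1: [0, 106/9, -10/3, -6]
R3 ← R3 − (51/35)·R2: [0, 0, -113/35, 144/35]
R4 ← R4 − (106/35)·R2: [0, 0, -788/35, 744/35]
R4 ← R4 − (788/113)·R3: [0, 0, 0, -840/113]
4 pivots among 4 columns.
Every column is a pivot column, so the columns are linearly independent.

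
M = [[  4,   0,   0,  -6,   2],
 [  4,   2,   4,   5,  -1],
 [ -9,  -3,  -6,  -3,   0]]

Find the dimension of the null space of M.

3

Row reduce to echelon form.
R2 ← R2 − R1: [0, 2, 4, 11, -3]
R3 ← R3 + (9/4)·R1: [0, -3, -6, -33/2, 9/2]
R3 ← R3 + (3/2)·R2: [0, 0, 0, 0, 0]
2 nonzero rows, so rank(M) = 2.
M has 5 columns; by rank–nullity, nullity = 5 − 2 = 3.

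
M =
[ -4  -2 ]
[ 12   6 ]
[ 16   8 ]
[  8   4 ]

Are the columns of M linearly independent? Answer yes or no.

no

Row reduce M to echelon form.
R2 ← R2 + (3)·R1: [0, 0]
R3 ← R3 + (4)·R1: [0, 0]
R4 ← R4 + (2)·R1: [0, 0]
1 pivot among 2 columns.
Only 1 < 2 pivot columns, so the columns are linearly dependent.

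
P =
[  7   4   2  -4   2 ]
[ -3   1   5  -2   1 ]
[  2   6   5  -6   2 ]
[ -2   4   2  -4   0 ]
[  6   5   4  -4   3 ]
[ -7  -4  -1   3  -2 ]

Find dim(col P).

4

Row reduce to echelon form.
R2 ← R2 + (3/7)·R1: [0, 19/7, 41/7, -26/7, 13/7]
R3 ← R3 − (2/7)·R1: [0, 34/7, 31/7, -34/7, 10/7]
R4 ← R4 + (2/7)·R1: [0, 36/7, 18/7, -36/7, 4/7]
R5 ← R5 − (6/7)·R1: [0, 11/7, 16/7, -4/7, 9/7]
R6 ← R6 + R1: [0, 0, 1, -1, 0]
R3 ← R3 − (34/19)·R2: [0, 0, -115/19, 34/19, -36/19]
R4 ← R4 − (36/19)·R2: [0, 0, -162/19, 36/19, -56/19]
R5 ← R5 − (11/19)·R2: [0, 0, -21/19, 30/19, 4/19]
R4 ← R4 − (162/115)·R3: [0, 0, 0, -72/115, -32/115]
R5 ← R5 − (21/115)·R3: [0, 0, 0, 144/115, 64/115]
R6 ← R6 + (19/115)·R3: [0, 0, 0, -81/115, -36/115]
R5 ← R5 + (2)·R4: [0, 0, 0, 0, 0]
R6 ← R6 − (9/8)·R4: [0, 0, 0, 0, 0]
Echelon form has 4 nonzero rows, so rank(P) = 4.
The column space has dimension equal to the rank: 4.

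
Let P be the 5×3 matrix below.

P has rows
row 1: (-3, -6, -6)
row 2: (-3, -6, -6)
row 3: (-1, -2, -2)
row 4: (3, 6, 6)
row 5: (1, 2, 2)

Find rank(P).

Row reduce to echelon form.
R2 ← R2 − R1: [0, 0, 0]
R3 ← R3 − (1/3)·R1: [0, 0, 0]
R4 ← R4 + R1: [0, 0, 0]
R5 ← R5 + (1/3)·R1: [0, 0, 0]
Echelon form has 1 nonzero row, so rank(P) = 1.

1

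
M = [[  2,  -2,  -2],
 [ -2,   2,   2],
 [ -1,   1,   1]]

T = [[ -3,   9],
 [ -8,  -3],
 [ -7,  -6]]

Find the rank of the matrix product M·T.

First compute MT:
[[ 24,  36],
 [-24, -36],
 [-12, -18]]
Now row reduce the product.
R2 ← R2 + R1: [0, 0]
R3 ← R3 + (1/2)·R1: [0, 0]
1 nonzero row, so rank(MT) = 1.

1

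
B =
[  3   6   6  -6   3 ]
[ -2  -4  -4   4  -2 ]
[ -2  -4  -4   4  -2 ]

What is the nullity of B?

Row reduce to echelon form.
R2 ← R2 + (2/3)·R1: [0, 0, 0, 0, 0]
R3 ← R3 + (2/3)·R1: [0, 0, 0, 0, 0]
1 nonzero row, so rank(B) = 1.
B has 5 columns; by rank–nullity, nullity = 5 − 1 = 4.

4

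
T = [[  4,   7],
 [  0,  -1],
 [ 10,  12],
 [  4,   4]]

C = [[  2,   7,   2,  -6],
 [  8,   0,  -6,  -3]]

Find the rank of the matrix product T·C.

First compute TC:
[[ 64,  28, -34, -45],
 [ -8,   0,   6,   3],
 [116,  70, -52, -96],
 [ 40,  28, -16, -36]]
Now row reduce the product.
R2 ← R2 + (1/8)·R1: [0, 7/2, 7/4, -21/8]
R3 ← R3 − (29/16)·R1: [0, 77/4, 77/8, -231/16]
R4 ← R4 − (5/8)·R1: [0, 21/2, 21/4, -63/8]
R3 ← R3 − (11/2)·R2: [0, 0, 0, 0]
R4 ← R4 − (3)·R2: [0, 0, 0, 0]
2 nonzero rows, so rank(TC) = 2.

2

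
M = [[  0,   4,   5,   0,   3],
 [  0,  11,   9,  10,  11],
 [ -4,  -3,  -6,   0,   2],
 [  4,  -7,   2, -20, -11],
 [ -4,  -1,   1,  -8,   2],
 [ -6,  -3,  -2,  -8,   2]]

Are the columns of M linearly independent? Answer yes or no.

Row reduce M to echelon form.
Swap R1 ↔ R3
R4 ← R4 + R1: [0, -10, -4, -20, -9]
R5 ← R5 − R1: [0, 2, 7, -8, 0]
R6 ← R6 − (3/2)·R1: [0, 3/2, 7, -8, -1]
R3 ← R3 − (4/11)·R2: [0, 0, 19/11, -40/11, -1]
R4 ← R4 + (10/11)·R2: [0, 0, 46/11, -120/11, 1]
R5 ← R5 − (2/11)·R2: [0, 0, 59/11, -108/11, -2]
R6 ← R6 − (3/22)·R2: [0, 0, 127/22, -103/11, -5/2]
R4 ← R4 − (46/19)·R3: [0, 0, 0, -40/19, 65/19]
R5 ← R5 − (59/19)·R3: [0, 0, 0, 28/19, 21/19]
R6 ← R6 − (127/38)·R3: [0, 0, 0, 53/19, 16/19]
R5 ← R5 + (7/10)·R4: [0, 0, 0, 0, 7/2]
R6 ← R6 + (53/40)·R4: [0, 0, 0, 0, 43/8]
R6 ← R6 − (43/28)·R5: [0, 0, 0, 0, 0]
5 pivots among 5 columns.
Every column is a pivot column, so the columns are linearly independent.

yes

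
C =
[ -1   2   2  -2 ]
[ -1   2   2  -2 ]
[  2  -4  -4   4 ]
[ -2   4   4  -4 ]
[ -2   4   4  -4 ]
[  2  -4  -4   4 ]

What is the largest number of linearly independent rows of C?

Row reduce to echelon form.
R2 ← R2 − R1: [0, 0, 0, 0]
R3 ← R3 + (2)·R1: [0, 0, 0, 0]
R4 ← R4 − (2)·R1: [0, 0, 0, 0]
R5 ← R5 − (2)·R1: [0, 0, 0, 0]
R6 ← R6 + (2)·R1: [0, 0, 0, 0]
Echelon form has 1 nonzero row, so rank(C) = 1.
The rank gives the maximum number of linearly independent rows: 1.

1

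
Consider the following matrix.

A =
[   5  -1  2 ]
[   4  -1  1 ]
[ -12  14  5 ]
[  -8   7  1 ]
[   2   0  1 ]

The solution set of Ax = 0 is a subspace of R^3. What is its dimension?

Row reduce to echelon form.
R2 ← R2 − (4/5)·R1: [0, -1/5, -3/5]
R3 ← R3 + (12/5)·R1: [0, 58/5, 49/5]
R4 ← R4 + (8/5)·R1: [0, 27/5, 21/5]
R5 ← R5 − (2/5)·R1: [0, 2/5, 1/5]
R3 ← R3 + (58)·R2: [0, 0, -25]
R4 ← R4 + (27)·R2: [0, 0, -12]
R5 ← R5 + (2)·R2: [0, 0, -1]
R4 ← R4 − (12/25)·R3: [0, 0, 0]
R5 ← R5 − (1/25)·R3: [0, 0, 0]
3 nonzero rows, so rank(A) = 3.
A has 3 columns; by rank–nullity, nullity = 3 − 3 = 0.

0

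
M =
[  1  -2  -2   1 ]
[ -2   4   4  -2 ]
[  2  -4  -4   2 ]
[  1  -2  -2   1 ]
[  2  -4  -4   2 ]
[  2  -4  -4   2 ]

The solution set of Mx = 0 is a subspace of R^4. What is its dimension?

Row reduce to echelon form.
R2 ← R2 + (2)·R1: [0, 0, 0, 0]
R3 ← R3 − (2)·R1: [0, 0, 0, 0]
R4 ← R4 − R1: [0, 0, 0, 0]
R5 ← R5 − (2)·R1: [0, 0, 0, 0]
R6 ← R6 − (2)·R1: [0, 0, 0, 0]
1 nonzero row, so rank(M) = 1.
M has 4 columns; by rank–nullity, nullity = 4 − 1 = 3.

3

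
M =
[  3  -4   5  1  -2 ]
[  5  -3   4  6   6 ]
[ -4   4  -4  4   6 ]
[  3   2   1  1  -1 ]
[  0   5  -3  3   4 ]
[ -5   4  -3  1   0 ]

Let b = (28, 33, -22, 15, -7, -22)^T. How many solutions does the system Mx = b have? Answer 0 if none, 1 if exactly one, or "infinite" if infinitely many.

Row reduce the augmented matrix [M | b].
R2 ← R2 − (5/3)·R1: [0, 11/3, -13/3, 13/3, 28/3, -41/3]
R3 ← R3 + (4/3)·R1: [0, -4/3, 8/3, 16/3, 10/3, 46/3]
R4 ← R4 − R1: [0, 6, -4, 0, 1, -13]
R6 ← R6 + (5/3)·R1: [0, -8/3, 16/3, 8/3, -10/3, 74/3]
R3 ← R3 + (4/11)·R2: [0, 0, 12/11, 76/11, 74/11, 114/11]
R4 ← R4 − (18/11)·R2: [0, 0, 34/11, -78/11, -157/11, 103/11]
R5 ← R5 − (15/11)·R2: [0, 0, 32/11, -32/11, -96/11, 128/11]
R6 ← R6 + (8/11)·R2: [0, 0, 24/11, 64/11, 38/11, 162/11]
R4 ← R4 − (17/6)·R3: [0, 0, 0, -80/3, -100/3, -20]
R5 ← R5 − (8/3)·R3: [0, 0, 0, -64/3, -80/3, -16]
R6 ← R6 − (2)·R3: [0, 0, 0, -8, -10, -6]
R5 ← R5 − (4/5)·R4: [0, 0, 0, 0, 0, 0]
R6 ← R6 − (3/10)·R4: [0, 0, 0, 0, 0, 0]
The echelon form has 4 nonzero rows, and every pivot lies in the first 5 columns, so rank(M) = rank([M|b]) = 4.
The system is consistent.
rank = 4 < 5 unknowns, so there are infinitely many solutions.

infinite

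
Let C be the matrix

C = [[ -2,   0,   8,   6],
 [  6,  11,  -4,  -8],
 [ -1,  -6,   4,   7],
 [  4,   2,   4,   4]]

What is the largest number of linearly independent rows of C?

3

Row reduce to echelon form.
R2 ← R2 + (3)·R1: [0, 11, 20, 10]
R3 ← R3 − (1/2)·R1: [0, -6, 0, 4]
R4 ← R4 + (2)·R1: [0, 2, 20, 16]
R3 ← R3 + (6/11)·R2: [0, 0, 120/11, 104/11]
R4 ← R4 − (2/11)·R2: [0, 0, 180/11, 156/11]
R4 ← R4 − (3/2)·R3: [0, 0, 0, 0]
Echelon form has 3 nonzero rows, so rank(C) = 3.
The rank gives the maximum number of linearly independent rows: 3.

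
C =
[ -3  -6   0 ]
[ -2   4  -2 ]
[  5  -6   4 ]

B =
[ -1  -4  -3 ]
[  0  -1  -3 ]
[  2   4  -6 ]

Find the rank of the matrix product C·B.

First compute CB:
[[  3,  18,  27],
 [ -2,  -4,   6],
 [  3,   2, -21]]
Now row reduce the product.
R2 ← R2 + (2/3)·R1: [0, 8, 24]
R3 ← R3 − R1: [0, -16, -48]
R3 ← R3 + (2)·R2: [0, 0, 0]
2 nonzero rows, so rank(CB) = 2.

2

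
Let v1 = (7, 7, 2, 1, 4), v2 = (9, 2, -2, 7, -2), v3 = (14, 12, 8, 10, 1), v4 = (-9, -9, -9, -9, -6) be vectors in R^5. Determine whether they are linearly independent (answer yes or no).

yes

Form the matrix with these vectors as rows and row reduce.
R2 ← R2 − (9/7)·R1: [0, -7, -32/7, 40/7, -50/7]
R3 ← R3 − (2)·R1: [0, -2, 4, 8, -7]
R4 ← R4 + (9/7)·R1: [0, 0, -45/7, -54/7, -6/7]
R3 ← R3 − (2/7)·R2: [0, 0, 260/49, 312/49, -243/49]
R4 ← R4 + (63/52)·R3: [0, 0, 0, 0, -357/52]
4 nonzero rows, so the 4 vectors span a space of dimension 4.
Since 4 = 4, the vectors are linearly independent.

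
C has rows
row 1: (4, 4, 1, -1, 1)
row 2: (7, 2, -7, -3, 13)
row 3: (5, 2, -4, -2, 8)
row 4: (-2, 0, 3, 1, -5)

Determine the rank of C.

Row reduce to echelon form.
R2 ← R2 − (7/4)·R1: [0, -5, -35/4, -5/4, 45/4]
R3 ← R3 − (5/4)·R1: [0, -3, -21/4, -3/4, 27/4]
R4 ← R4 + (1/2)·R1: [0, 2, 7/2, 1/2, -9/2]
R3 ← R3 − (3/5)·R2: [0, 0, 0, 0, 0]
R4 ← R4 + (2/5)·R2: [0, 0, 0, 0, 0]
Echelon form has 2 nonzero rows, so rank(C) = 2.

2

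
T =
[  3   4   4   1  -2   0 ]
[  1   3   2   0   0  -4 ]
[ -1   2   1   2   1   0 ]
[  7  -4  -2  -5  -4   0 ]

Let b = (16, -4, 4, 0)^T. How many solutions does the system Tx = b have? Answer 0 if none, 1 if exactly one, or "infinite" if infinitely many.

infinite

Row reduce the augmented matrix [T | b].
R2 ← R2 − (1/3)·R1: [0, 5/3, 2/3, -1/3, 2/3, -4, -28/3]
R3 ← R3 + (1/3)·R1: [0, 10/3, 7/3, 7/3, 1/3, 0, 28/3]
R4 ← R4 − (7/3)·R1: [0, -40/3, -34/3, -22/3, 2/3, 0, -112/3]
R3 ← R3 − (2)·R2: [0, 0, 1, 3, -1, 8, 28]
R4 ← R4 + (8)·R2: [0, 0, -6, -10, 6, -32, -112]
R4 ← R4 + (6)·R3: [0, 0, 0, 8, 0, 16, 56]
The echelon form has 4 nonzero rows, and every pivot lies in the first 6 columns, so rank(T) = rank([T|b]) = 4.
The system is consistent.
rank = 4 < 6 unknowns, so there are infinitely many solutions.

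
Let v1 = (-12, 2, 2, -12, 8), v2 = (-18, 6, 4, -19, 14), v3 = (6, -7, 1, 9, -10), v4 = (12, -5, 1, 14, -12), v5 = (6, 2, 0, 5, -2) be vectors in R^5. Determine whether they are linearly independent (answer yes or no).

no

Form the matrix with these vectors as rows and row reduce.
R2 ← R2 − (3/2)·R1: [0, 3, 1, -1, 2]
R3 ← R3 + (1/2)·R1: [0, -6, 2, 3, -6]
R4 ← R4 + R1: [0, -3, 3, 2, -4]
R5 ← R5 + (1/2)·R1: [0, 3, 1, -1, 2]
R3 ← R3 + (2)·R2: [0, 0, 4, 1, -2]
R4 ← R4 + R2: [0, 0, 4, 1, -2]
R5 ← R5 − R2: [0, 0, 0, 0, 0]
R4 ← R4 − R3: [0, 0, 0, 0, 0]
3 nonzero rows, so the 5 vectors span a space of dimension 3.
Since 3 < 5, the vectors are linearly dependent.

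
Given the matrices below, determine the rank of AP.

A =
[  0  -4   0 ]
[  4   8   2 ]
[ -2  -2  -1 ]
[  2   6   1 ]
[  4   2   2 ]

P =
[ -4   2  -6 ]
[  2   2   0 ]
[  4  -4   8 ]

2

First compute AP:
[[ -8,  -8,   0],
 [  8,  16,  -8],
 [  0,  -4,   4],
 [  8,  12,  -4],
 [ -4,   4,  -8]]
Now row reduce the product.
R2 ← R2 + R1: [0, 8, -8]
R4 ← R4 + R1: [0, 4, -4]
R5 ← R5 − (1/2)·R1: [0, 8, -8]
R3 ← R3 + (1/2)·R2: [0, 0, 0]
R4 ← R4 − (1/2)·R2: [0, 0, 0]
R5 ← R5 − R2: [0, 0, 0]
2 nonzero rows, so rank(AP) = 2.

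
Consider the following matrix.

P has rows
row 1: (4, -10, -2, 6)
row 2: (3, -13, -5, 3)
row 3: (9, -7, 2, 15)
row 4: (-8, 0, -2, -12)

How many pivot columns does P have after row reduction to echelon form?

3

Row reduce to echelon form.
R2 ← R2 − (3/4)·R1: [0, -11/2, -7/2, -3/2]
R3 ← R3 − (9/4)·R1: [0, 31/2, 13/2, 3/2]
R4 ← R4 + (2)·R1: [0, -20, -6, 0]
R3 ← R3 + (31/11)·R2: [0, 0, -37/11, -30/11]
R4 ← R4 − (40/11)·R2: [0, 0, 74/11, 60/11]
R4 ← R4 + (2)·R3: [0, 0, 0, 0]
Echelon form has 3 nonzero rows, so rank(P) = 3.
Each nonzero row contributes one pivot column: 3 pivot columns.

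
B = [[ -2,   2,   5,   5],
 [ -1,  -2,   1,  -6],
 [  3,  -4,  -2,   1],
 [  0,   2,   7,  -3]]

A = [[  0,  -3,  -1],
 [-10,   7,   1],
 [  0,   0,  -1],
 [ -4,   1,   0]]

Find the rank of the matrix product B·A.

First compute BA:
[[-40,  25,  -1],
 [ 44, -17,  -2],
 [ 36, -36,  -5],
 [ -8,  11,  -5]]
Now row reduce the product.
R2 ← R2 + (11/10)·R1: [0, 21/2, -31/10]
R3 ← R3 + (9/10)·R1: [0, -27/2, -59/10]
R4 ← R4 − (1/5)·R1: [0, 6, -24/5]
R3 ← R3 + (9/7)·R2: [0, 0, -346/35]
R4 ← R4 − (4/7)·R2: [0, 0, -106/35]
R4 ← R4 − (53/173)·R3: [0, 0, 0]
3 nonzero rows, so rank(BA) = 3.

3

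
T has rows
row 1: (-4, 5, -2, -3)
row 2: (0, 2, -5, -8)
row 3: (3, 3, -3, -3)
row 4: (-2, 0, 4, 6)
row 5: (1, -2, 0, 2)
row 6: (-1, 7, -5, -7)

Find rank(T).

4

Row reduce to echelon form.
R3 ← R3 + (3/4)·R1: [0, 27/4, -9/2, -21/4]
R4 ← R4 − (1/2)·R1: [0, -5/2, 5, 15/2]
R5 ← R5 + (1/4)·R1: [0, -3/4, -1/2, 5/4]
R6 ← R6 − (1/4)·R1: [0, 23/4, -9/2, -25/4]
R3 ← R3 − (27/8)·R2: [0, 0, 99/8, 87/4]
R4 ← R4 + (5/4)·R2: [0, 0, -5/4, -5/2]
R5 ← R5 + (3/8)·R2: [0, 0, -19/8, -7/4]
R6 ← R6 − (23/8)·R2: [0, 0, 79/8, 67/4]
R4 ← R4 + (10/99)·R3: [0, 0, 0, -10/33]
R5 ← R5 + (19/99)·R3: [0, 0, 0, 80/33]
R6 ← R6 − (79/99)·R3: [0, 0, 0, -20/33]
R5 ← R5 + (8)·R4: [0, 0, 0, 0]
R6 ← R6 − (2)·R4: [0, 0, 0, 0]
Echelon form has 4 nonzero rows, so rank(T) = 4.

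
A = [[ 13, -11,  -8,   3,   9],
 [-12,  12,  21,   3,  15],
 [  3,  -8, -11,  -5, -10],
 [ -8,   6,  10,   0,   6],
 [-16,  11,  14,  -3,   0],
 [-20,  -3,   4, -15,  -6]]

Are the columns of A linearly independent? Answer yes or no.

no

Row reduce A to echelon form.
R2 ← R2 + (12/13)·R1: [0, 24/13, 177/13, 75/13, 303/13]
R3 ← R3 − (3/13)·R1: [0, -71/13, -119/13, -74/13, -157/13]
R4 ← R4 + (8/13)·R1: [0, -10/13, 66/13, 24/13, 150/13]
R5 ← R5 + (16/13)·R1: [0, -33/13, 54/13, 9/13, 144/13]
R6 ← R6 + (20/13)·R1: [0, -259/13, -108/13, -135/13, 102/13]
R3 ← R3 + (71/24)·R2: [0, 0, 249/8, 91/8, 455/8]
R4 ← R4 + (5/12)·R2: [0, 0, 43/4, 17/4, 85/4]
R5 ← R5 + (11/8)·R2: [0, 0, 183/8, 69/8, 345/8]
R6 ← R6 + (259/24)·R2: [0, 0, 1109/8, 415/8, 2075/8]
R4 ← R4 − (86/249)·R3: [0, 0, 0, 80/249, 400/249]
R5 ← R5 − (61/83)·R3: [0, 0, 0, 22/83, 110/83]
R6 ← R6 − (1109/249)·R3: [0, 0, 0, 302/249, 1510/249]
R5 ← R5 − (33/40)·R4: [0, 0, 0, 0, 0]
R6 ← R6 − (151/40)·R4: [0, 0, 0, 0, 0]
4 pivots among 5 columns.
Only 4 < 5 pivot columns, so the columns are linearly dependent.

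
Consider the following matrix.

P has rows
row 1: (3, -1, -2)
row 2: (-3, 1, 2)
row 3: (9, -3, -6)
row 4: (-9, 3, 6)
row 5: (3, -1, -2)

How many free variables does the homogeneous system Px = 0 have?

2

Row reduce to echelon form.
R2 ← R2 + R1: [0, 0, 0]
R3 ← R3 − (3)·R1: [0, 0, 0]
R4 ← R4 + (3)·R1: [0, 0, 0]
R5 ← R5 − R1: [0, 0, 0]
1 nonzero row, so rank(P) = 1.
P has 3 columns; by rank–nullity, nullity = 3 − 1 = 2.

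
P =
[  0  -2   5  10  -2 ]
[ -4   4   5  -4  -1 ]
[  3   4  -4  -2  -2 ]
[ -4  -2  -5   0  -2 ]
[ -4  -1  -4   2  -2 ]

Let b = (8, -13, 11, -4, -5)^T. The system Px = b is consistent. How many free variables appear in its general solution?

Row reduce the augmented matrix [P | b].
Swap R1 ↔ R2
R3 ← R3 + (3/4)·R1: [0, 7, -1/4, -5, -11/4, 5/4]
R4 ← R4 − R1: [0, -6, -10, 4, -1, 9]
R5 ← R5 − R1: [0, -5, -9, 6, -1, 8]
R3 ← R3 + (7/2)·R2: [0, 0, 69/4, 30, -39/4, 117/4]
R4 ← R4 − (3)·R2: [0, 0, -25, -26, 5, -15]
R5 ← R5 − (5/2)·R2: [0, 0, -43/2, -19, 4, -12]
R4 ← R4 + (100/69)·R3: [0, 0, 0, 402/23, -210/23, 630/23]
R5 ← R5 + (86/69)·R3: [0, 0, 0, 423/23, -375/46, 1125/46]
R5 ← R5 − (141/134)·R4: [0, 0, 0, 0, 195/134, -585/134]
The echelon form has 5 nonzero rows, and every pivot lies in the first 5 columns, so rank(P) = rank([P|b]) = 5.
The system is consistent.
Free variables = (unknowns) − (rank) = 5 − 5 = 0.

0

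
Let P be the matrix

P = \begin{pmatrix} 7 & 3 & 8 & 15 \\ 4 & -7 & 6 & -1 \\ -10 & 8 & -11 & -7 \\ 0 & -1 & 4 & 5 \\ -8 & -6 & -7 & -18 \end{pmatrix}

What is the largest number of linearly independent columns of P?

Row reduce to echelon form.
R2 ← R2 − (4/7)·R1: [0, -61/7, 10/7, -67/7]
R3 ← R3 + (10/7)·R1: [0, 86/7, 3/7, 101/7]
R5 ← R5 + (8/7)·R1: [0, -18/7, 15/7, -6/7]
R3 ← R3 + (86/61)·R2: [0, 0, 149/61, 57/61]
R4 ← R4 − (7/61)·R2: [0, 0, 234/61, 372/61]
R5 ← R5 − (18/61)·R2: [0, 0, 105/61, 120/61]
R4 ← R4 − (234/149)·R3: [0, 0, 0, 690/149]
R5 ← R5 − (105/149)·R3: [0, 0, 0, 195/149]
R5 ← R5 − (13/46)·R4: [0, 0, 0, 0]
Echelon form has 4 nonzero rows, so rank(P) = 4.
The rank gives the maximum number of linearly independent columns: 4.

4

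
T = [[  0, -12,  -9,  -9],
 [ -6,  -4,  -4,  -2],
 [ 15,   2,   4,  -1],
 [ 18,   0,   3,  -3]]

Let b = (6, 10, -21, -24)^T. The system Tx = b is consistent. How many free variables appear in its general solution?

2

Row reduce the augmented matrix [T | b].
Swap R1 ↔ R2
R3 ← R3 + (5/2)·R1: [0, -8, -6, -6, 4]
R4 ← R4 + (3)·R1: [0, -12, -9, -9, 6]
R3 ← R3 − (2/3)·R2: [0, 0, 0, 0, 0]
R4 ← R4 − R2: [0, 0, 0, 0, 0]
The echelon form has 2 nonzero rows, and every pivot lies in the first 4 columns, so rank(T) = rank([T|b]) = 2.
The system is consistent.
Free variables = (unknowns) − (rank) = 4 − 2 = 2.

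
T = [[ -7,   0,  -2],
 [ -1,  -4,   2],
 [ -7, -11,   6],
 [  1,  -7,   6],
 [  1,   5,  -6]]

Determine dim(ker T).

0

Row reduce to echelon form.
R2 ← R2 − (1/7)·R1: [0, -4, 16/7]
R3 ← R3 − R1: [0, -11, 8]
R4 ← R4 + (1/7)·R1: [0, -7, 40/7]
R5 ← R5 + (1/7)·R1: [0, 5, -44/7]
R3 ← R3 − (11/4)·R2: [0, 0, 12/7]
R4 ← R4 − (7/4)·R2: [0, 0, 12/7]
R5 ← R5 + (5/4)·R2: [0, 0, -24/7]
R4 ← R4 − R3: [0, 0, 0]
R5 ← R5 + (2)·R3: [0, 0, 0]
3 nonzero rows, so rank(T) = 3.
T has 3 columns; by rank–nullity, nullity = 3 − 3 = 0.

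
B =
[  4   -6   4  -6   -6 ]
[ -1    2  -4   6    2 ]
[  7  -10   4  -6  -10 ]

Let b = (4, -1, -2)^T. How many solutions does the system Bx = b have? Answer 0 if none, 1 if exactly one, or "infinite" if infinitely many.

0

Row reduce the augmented matrix [B | b].
R2 ← R2 + (1/4)·R1: [0, 1/2, -3, 9/2, 1/2, 0]
R3 ← R3 − (7/4)·R1: [0, 1/2, -3, 9/2, 1/2, -9]
R3 ← R3 − R2: [0, 0, 0, 0, 0, -9]
The echelon form has 3 nonzero rows; the last pivot sits in the augmented column, so rank(B) = 2 but rank([B|b]) = 3.
Since the ranks differ, the system is inconsistent.
It has no solutions.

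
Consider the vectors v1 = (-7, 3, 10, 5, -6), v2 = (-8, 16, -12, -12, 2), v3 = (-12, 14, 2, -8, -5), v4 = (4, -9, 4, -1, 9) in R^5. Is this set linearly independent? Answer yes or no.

Form the matrix with these vectors as rows and row reduce.
R2 ← R2 − (8/7)·R1: [0, 88/7, -164/7, -124/7, 62/7]
R3 ← R3 − (12/7)·R1: [0, 62/7, -106/7, -116/7, 37/7]
R4 ← R4 + (4/7)·R1: [0, -51/7, 68/7, 13/7, 39/7]
R3 ← R3 − (31/44)·R2: [0, 0, 15/11, -45/11, -21/22]
R4 ← R4 + (51/88)·R2: [0, 0, -85/22, -185/22, 471/44]
R4 ← R4 + (17/6)·R3: [0, 0, 0, -20, 8]
4 nonzero rows, so the 4 vectors span a space of dimension 4.
Since 4 = 4, the vectors are linearly independent.

yes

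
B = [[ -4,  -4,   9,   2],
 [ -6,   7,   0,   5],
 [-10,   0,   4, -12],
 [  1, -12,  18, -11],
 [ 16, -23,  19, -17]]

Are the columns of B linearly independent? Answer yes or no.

Row reduce B to echelon form.
R2 ← R2 − (3/2)·R1: [0, 13, -27/2, 2]
R3 ← R3 − (5/2)·R1: [0, 10, -37/2, -17]
R4 ← R4 + (1/4)·R1: [0, -13, 81/4, -21/2]
R5 ← R5 + (4)·R1: [0, -39, 55, -9]
R3 ← R3 − (10/13)·R2: [0, 0, -211/26, -241/13]
R4 ← R4 + R2: [0, 0, 27/4, -17/2]
R5 ← R5 + (3)·R2: [0, 0, 29/2, -3]
R4 ← R4 + (351/422)·R3: [0, 0, 0, -5047/211]
R5 ← R5 + (377/211)·R3: [0, 0, 0, -7622/211]
R5 ← R5 − (74/49)·R4: [0, 0, 0, 0]
4 pivots among 4 columns.
Every column is a pivot column, so the columns are linearly independent.

yes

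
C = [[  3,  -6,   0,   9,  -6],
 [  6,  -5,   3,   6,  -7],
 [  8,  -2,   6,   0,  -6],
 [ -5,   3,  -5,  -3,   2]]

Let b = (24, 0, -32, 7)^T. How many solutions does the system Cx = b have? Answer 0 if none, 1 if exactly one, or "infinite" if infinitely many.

infinite

Row reduce the augmented matrix [C | b].
R2 ← R2 − (2)·R1: [0, 7, 3, -12, 5, -48]
R3 ← R3 − (8/3)·R1: [0, 14, 6, -24, 10, -96]
R4 ← R4 + (5/3)·R1: [0, -7, -5, 12, -8, 47]
R3 ← R3 − (2)·R2: [0, 0, 0, 0, 0, 0]
R4 ← R4 + R2: [0, 0, -2, 0, -3, -1]
Swap R3 ↔ R4
The echelon form has 3 nonzero rows, and every pivot lies in the first 5 columns, so rank(C) = rank([C|b]) = 3.
The system is consistent.
rank = 3 < 5 unknowns, so there are infinitely many solutions.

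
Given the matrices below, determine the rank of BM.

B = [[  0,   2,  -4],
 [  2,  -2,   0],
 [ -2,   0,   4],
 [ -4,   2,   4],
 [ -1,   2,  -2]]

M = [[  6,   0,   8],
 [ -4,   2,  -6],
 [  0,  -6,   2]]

2

First compute BM:
[[ -8,  28, -20],
 [ 20,  -4,  28],
 [-12, -24,  -8],
 [-32, -20, -36],
 [-14,  16, -24]]
Now row reduce the product.
R2 ← R2 + (5/2)·R1: [0, 66, -22]
R3 ← R3 − (3/2)·R1: [0, -66, 22]
R4 ← R4 − (4)·R1: [0, -132, 44]
R5 ← R5 − (7/4)·R1: [0, -33, 11]
R3 ← R3 + R2: [0, 0, 0]
R4 ← R4 + (2)·R2: [0, 0, 0]
R5 ← R5 + (1/2)·R2: [0, 0, 0]
2 nonzero rows, so rank(BM) = 2.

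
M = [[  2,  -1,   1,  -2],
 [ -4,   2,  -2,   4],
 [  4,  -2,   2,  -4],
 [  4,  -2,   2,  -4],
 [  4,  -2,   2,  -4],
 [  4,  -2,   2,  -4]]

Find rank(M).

Row reduce to echelon form.
R2 ← R2 + (2)·R1: [0, 0, 0, 0]
R3 ← R3 − (2)·R1: [0, 0, 0, 0]
R4 ← R4 − (2)·R1: [0, 0, 0, 0]
R5 ← R5 − (2)·R1: [0, 0, 0, 0]
R6 ← R6 − (2)·R1: [0, 0, 0, 0]
Echelon form has 1 nonzero row, so rank(M) = 1.

1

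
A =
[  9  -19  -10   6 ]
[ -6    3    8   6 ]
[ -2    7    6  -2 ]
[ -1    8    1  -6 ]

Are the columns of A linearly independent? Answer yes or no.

Row reduce A to echelon form.
R2 ← R2 + (2/3)·R1: [0, -29/3, 4/3, 10]
R3 ← R3 + (2/9)·R1: [0, 25/9, 34/9, -2/3]
R4 ← R4 + (1/9)·R1: [0, 53/9, -1/9, -16/3]
R3 ← R3 + (25/87)·R2: [0, 0, 362/87, 64/29]
R4 ← R4 + (53/87)·R2: [0, 0, 61/87, 22/29]
R4 ← R4 − (61/362)·R3: [0, 0, 0, 70/181]
4 pivots among 4 columns.
Every column is a pivot column, so the columns are linearly independent.

yes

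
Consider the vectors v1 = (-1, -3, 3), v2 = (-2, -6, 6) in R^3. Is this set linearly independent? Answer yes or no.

Form the matrix with these vectors as rows and row reduce.
R2 ← R2 − (2)·R1: [0, 0, 0]
1 nonzero row, so the 2 vectors span a space of dimension 1.
Since 1 < 2, the vectors are linearly dependent.

no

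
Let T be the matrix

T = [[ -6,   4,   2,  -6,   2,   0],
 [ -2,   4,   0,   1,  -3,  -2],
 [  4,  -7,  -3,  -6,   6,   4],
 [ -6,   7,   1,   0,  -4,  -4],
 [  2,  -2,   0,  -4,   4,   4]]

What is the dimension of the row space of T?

4

Row reduce to echelon form.
R2 ← R2 − (1/3)·R1: [0, 8/3, -2/3, 3, -11/3, -2]
R3 ← R3 + (2/3)·R1: [0, -13/3, -5/3, -10, 22/3, 4]
R4 ← R4 − R1: [0, 3, -1, 6, -6, -4]
R5 ← R5 + (1/3)·R1: [0, -2/3, 2/3, -6, 14/3, 4]
R3 ← R3 + (13/8)·R2: [0, 0, -11/4, -41/8, 11/8, 3/4]
R4 ← R4 − (9/8)·R2: [0, 0, -1/4, 21/8, -15/8, -7/4]
R5 ← R5 + (1/4)·R2: [0, 0, 1/2, -21/4, 15/4, 7/2]
R4 ← R4 − (1/11)·R3: [0, 0, 0, 34/11, -2, -20/11]
R5 ← R5 + (2/11)·R3: [0, 0, 0, -68/11, 4, 40/11]
R5 ← R5 + (2)·R4: [0, 0, 0, 0, 0, 0]
Echelon form has 4 nonzero rows, so rank(T) = 4.
The row space has dimension equal to the rank: 4.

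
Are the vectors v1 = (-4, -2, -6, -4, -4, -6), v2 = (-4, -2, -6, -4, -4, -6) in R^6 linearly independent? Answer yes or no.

no

Form the matrix with these vectors as rows and row reduce.
R2 ← R2 − R1: [0, 0, 0, 0, 0, 0]
1 nonzero row, so the 2 vectors span a space of dimension 1.
Since 1 < 2, the vectors are linearly dependent.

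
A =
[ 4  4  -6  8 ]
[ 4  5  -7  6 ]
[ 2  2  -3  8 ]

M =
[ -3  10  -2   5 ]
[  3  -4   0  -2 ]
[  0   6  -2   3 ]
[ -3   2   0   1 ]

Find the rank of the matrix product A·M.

3

First compute AM:
[[-24,   4,   4,   2],
 [-15, -10,   6,  -5],
 [-24,  10,   2,   5]]
Now row reduce the product.
R2 ← R2 − (5/8)·R1: [0, -25/2, 7/2, -25/4]
R3 ← R3 − R1: [0, 6, -2, 3]
R3 ← R3 + (12/25)·R2: [0, 0, -8/25, 0]
3 nonzero rows, so rank(AM) = 3.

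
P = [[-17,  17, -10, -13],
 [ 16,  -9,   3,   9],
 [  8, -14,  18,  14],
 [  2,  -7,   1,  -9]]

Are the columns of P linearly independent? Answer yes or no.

yes

Row reduce P to echelon form.
R2 ← R2 + (16/17)·R1: [0, 7, -109/17, -55/17]
R3 ← R3 + (8/17)·R1: [0, -6, 226/17, 134/17]
R4 ← R4 + (2/17)·R1: [0, -5, -3/17, -179/17]
R3 ← R3 + (6/7)·R2: [0, 0, 928/119, 608/119]
R4 ← R4 + (5/7)·R2: [0, 0, -566/119, -1528/119]
R4 ← R4 + (283/464)·R3: [0, 0, 0, -282/29]
4 pivots among 4 columns.
Every column is a pivot column, so the columns are linearly independent.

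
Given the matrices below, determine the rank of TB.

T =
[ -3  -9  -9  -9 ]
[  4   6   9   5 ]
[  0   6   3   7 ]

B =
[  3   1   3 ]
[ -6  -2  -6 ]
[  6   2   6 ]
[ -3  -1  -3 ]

1

First compute TB:
[[ 18,   6,  18],
 [ 15,   5,  15],
 [-39, -13, -39]]
Now row reduce the product.
R2 ← R2 − (5/6)·R1: [0, 0, 0]
R3 ← R3 + (13/6)·R1: [0, 0, 0]
1 nonzero row, so rank(TB) = 1.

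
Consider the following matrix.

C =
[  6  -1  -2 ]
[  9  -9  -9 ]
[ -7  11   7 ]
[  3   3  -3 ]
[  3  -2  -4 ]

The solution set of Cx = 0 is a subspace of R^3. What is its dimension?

Row reduce to echelon form.
R2 ← R2 − (3/2)·R1: [0, -15/2, -6]
R3 ← R3 + (7/6)·R1: [0, 59/6, 14/3]
R4 ← R4 − (1/2)·R1: [0, 7/2, -2]
R5 ← R5 − (1/2)·R1: [0, -3/2, -3]
R3 ← R3 + (59/45)·R2: [0, 0, -16/5]
R4 ← R4 + (7/15)·R2: [0, 0, -24/5]
R5 ← R5 − (1/5)·R2: [0, 0, -9/5]
R4 ← R4 − (3/2)·R3: [0, 0, 0]
R5 ← R5 − (9/16)·R3: [0, 0, 0]
3 nonzero rows, so rank(C) = 3.
C has 3 columns; by rank–nullity, nullity = 3 − 3 = 0.

0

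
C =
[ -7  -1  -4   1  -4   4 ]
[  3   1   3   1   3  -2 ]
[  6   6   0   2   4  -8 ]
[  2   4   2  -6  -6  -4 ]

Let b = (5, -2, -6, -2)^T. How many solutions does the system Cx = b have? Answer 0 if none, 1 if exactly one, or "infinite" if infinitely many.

Row reduce the augmented matrix [C | b].
R2 ← R2 + (3/7)·R1: [0, 4/7, 9/7, 10/7, 9/7, -2/7, 1/7]
R3 ← R3 + (6/7)·R1: [0, 36/7, -24/7, 20/7, 4/7, -32/7, -12/7]
R4 ← R4 + (2/7)·R1: [0, 26/7, 6/7, -40/7, -50/7, -20/7, -4/7]
R3 ← R3 − (9)·R2: [0, 0, -15, -10, -11, -2, -3]
R4 ← R4 − (13/2)·R2: [0, 0, -15/2, -15, -31/2, -1, -3/2]
R4 ← R4 − (1/2)·R3: [0, 0, 0, -10, -10, 0, 0]
The echelon form has 4 nonzero rows, and every pivot lies in the first 6 columns, so rank(C) = rank([C|b]) = 4.
The system is consistent.
rank = 4 < 6 unknowns, so there are infinitely many solutions.

infinite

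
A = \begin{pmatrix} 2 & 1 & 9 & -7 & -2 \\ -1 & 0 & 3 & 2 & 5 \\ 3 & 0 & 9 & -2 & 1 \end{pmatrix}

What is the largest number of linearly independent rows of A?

Row reduce to echelon form.
R2 ← R2 + (1/2)·R1: [0, 1/2, 15/2, -3/2, 4]
R3 ← R3 − (3/2)·R1: [0, -3/2, -9/2, 17/2, 4]
R3 ← R3 + (3)·R2: [0, 0, 18, 4, 16]
Echelon form has 3 nonzero rows, so rank(A) = 3.
The rank gives the maximum number of linearly independent rows: 3.

3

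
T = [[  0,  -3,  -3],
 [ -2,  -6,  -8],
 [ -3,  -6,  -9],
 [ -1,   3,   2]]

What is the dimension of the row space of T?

Row reduce to echelon form.
Swap R1 ↔ R2
R3 ← R3 − (3/2)·R1: [0, 3, 3]
R4 ← R4 − (1/2)·R1: [0, 6, 6]
R3 ← R3 + R2: [0, 0, 0]
R4 ← R4 + (2)·R2: [0, 0, 0]
Echelon form has 2 nonzero rows, so rank(T) = 2.
The row space has dimension equal to the rank: 2.

2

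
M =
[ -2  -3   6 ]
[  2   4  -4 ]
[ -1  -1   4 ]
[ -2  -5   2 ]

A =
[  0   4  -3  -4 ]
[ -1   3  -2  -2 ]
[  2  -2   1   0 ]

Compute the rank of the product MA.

2

First compute MA:
[[ 15, -29,  18,  14],
 [-12,  28, -18, -16],
 [  9, -15,   9,   6],
 [  9, -27,  18,  18]]
Now row reduce the product.
R2 ← R2 + (4/5)·R1: [0, 24/5, -18/5, -24/5]
R3 ← R3 − (3/5)·R1: [0, 12/5, -9/5, -12/5]
R4 ← R4 − (3/5)·R1: [0, -48/5, 36/5, 48/5]
R3 ← R3 − (1/2)·R2: [0, 0, 0, 0]
R4 ← R4 + (2)·R2: [0, 0, 0, 0]
2 nonzero rows, so rank(MA) = 2.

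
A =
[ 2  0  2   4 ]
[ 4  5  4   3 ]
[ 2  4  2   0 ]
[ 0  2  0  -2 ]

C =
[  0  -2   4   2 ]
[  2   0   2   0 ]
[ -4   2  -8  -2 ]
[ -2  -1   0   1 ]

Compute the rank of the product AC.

1

First compute AC:
[[-16,  -4,  -8,   4],
 [-12,  -3,  -6,   3],
 [  0,   0,   0,   0],
 [  8,   2,   4,  -2]]
Now row reduce the product.
R2 ← R2 − (3/4)·R1: [0, 0, 0, 0]
R4 ← R4 + (1/2)·R1: [0, 0, 0, 0]
1 nonzero row, so rank(AC) = 1.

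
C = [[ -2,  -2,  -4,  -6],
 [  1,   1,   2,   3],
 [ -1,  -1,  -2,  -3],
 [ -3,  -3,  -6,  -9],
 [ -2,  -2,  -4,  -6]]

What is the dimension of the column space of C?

Row reduce to echelon form.
R2 ← R2 + (1/2)·R1: [0, 0, 0, 0]
R3 ← R3 − (1/2)·R1: [0, 0, 0, 0]
R4 ← R4 − (3/2)·R1: [0, 0, 0, 0]
R5 ← R5 − R1: [0, 0, 0, 0]
Echelon form has 1 nonzero row, so rank(C) = 1.
The column space has dimension equal to the rank: 1.

1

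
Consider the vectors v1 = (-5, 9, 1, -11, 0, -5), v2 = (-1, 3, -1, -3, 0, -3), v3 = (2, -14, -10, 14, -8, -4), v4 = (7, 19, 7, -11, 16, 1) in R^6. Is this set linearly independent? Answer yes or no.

no

Form the matrix with these vectors as rows and row reduce.
R2 ← R2 − (1/5)·R1: [0, 6/5, -6/5, -4/5, 0, -2]
R3 ← R3 + (2/5)·R1: [0, -52/5, -48/5, 48/5, -8, -6]
R4 ← R4 + (7/5)·R1: [0, 158/5, 42/5, -132/5, 16, -6]
R3 ← R3 + (26/3)·R2: [0, 0, -20, 8/3, -8, -70/3]
R4 ← R4 − (79/3)·R2: [0, 0, 40, -16/3, 16, 140/3]
R4 ← R4 + (2)·R3: [0, 0, 0, 0, 0, 0]
3 nonzero rows, so the 4 vectors span a space of dimension 3.
Since 3 < 4, the vectors are linearly dependent.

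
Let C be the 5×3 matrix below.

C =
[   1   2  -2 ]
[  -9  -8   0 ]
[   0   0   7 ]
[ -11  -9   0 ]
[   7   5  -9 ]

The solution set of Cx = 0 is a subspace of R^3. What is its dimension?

Row reduce to echelon form.
R2 ← R2 + (9)·R1: [0, 10, -18]
R4 ← R4 + (11)·R1: [0, 13, -22]
R5 ← R5 − (7)·R1: [0, -9, 5]
R4 ← R4 − (13/10)·R2: [0, 0, 7/5]
R5 ← R5 + (9/10)·R2: [0, 0, -56/5]
R4 ← R4 − (1/5)·R3: [0, 0, 0]
R5 ← R5 + (8/5)·R3: [0, 0, 0]
3 nonzero rows, so rank(C) = 3.
C has 3 columns; by rank–nullity, nullity = 3 − 3 = 0.

0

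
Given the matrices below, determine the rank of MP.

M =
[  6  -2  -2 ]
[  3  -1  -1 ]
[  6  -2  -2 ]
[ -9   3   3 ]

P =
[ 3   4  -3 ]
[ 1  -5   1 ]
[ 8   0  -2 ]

1

First compute MP:
[[  0,  34, -16],
 [  0,  17,  -8],
 [  0,  34, -16],
 [  0, -51,  24]]
Now row reduce the product.
R2 ← R2 − (1/2)·R1: [0, 0, 0]
R3 ← R3 − R1: [0, 0, 0]
R4 ← R4 + (3/2)·R1: [0, 0, 0]
1 nonzero row, so rank(MP) = 1.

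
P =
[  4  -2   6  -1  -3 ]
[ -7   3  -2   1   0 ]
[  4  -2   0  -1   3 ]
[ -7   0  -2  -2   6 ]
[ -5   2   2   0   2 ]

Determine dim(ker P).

1

Row reduce to echelon form.
R2 ← R2 + (7/4)·R1: [0, -1/2, 17/2, -3/4, -21/4]
R3 ← R3 − R1: [0, 0, -6, 0, 6]
R4 ← R4 + (7/4)·R1: [0, -7/2, 17/2, -15/4, 3/4]
R5 ← R5 + (5/4)·R1: [0, -1/2, 19/2, -5/4, -7/4]
R4 ← R4 − (7)·R2: [0, 0, -51, 3/2, 75/2]
R5 ← R5 − R2: [0, 0, 1, -1/2, 7/2]
R4 ← R4 − (17/2)·R3: [0, 0, 0, 3/2, -27/2]
R5 ← R5 + (1/6)·R3: [0, 0, 0, -1/2, 9/2]
R5 ← R5 + (1/3)·R4: [0, 0, 0, 0, 0]
4 nonzero rows, so rank(P) = 4.
P has 5 columns; by rank–nullity, nullity = 5 − 4 = 1.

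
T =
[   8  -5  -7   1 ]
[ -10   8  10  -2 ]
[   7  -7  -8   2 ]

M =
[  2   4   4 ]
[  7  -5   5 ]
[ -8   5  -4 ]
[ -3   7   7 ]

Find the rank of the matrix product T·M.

First compute TM:
[[ 34,  29,  42],
 [-38, -44, -54],
 [ 23,  37,  39]]
Now row reduce the product.
R2 ← R2 + (19/17)·R1: [0, -197/17, -120/17]
R3 ← R3 − (23/34)·R1: [0, 591/34, 180/17]
R3 ← R3 + (3/2)·R2: [0, 0, 0]
2 nonzero rows, so rank(TM) = 2.

2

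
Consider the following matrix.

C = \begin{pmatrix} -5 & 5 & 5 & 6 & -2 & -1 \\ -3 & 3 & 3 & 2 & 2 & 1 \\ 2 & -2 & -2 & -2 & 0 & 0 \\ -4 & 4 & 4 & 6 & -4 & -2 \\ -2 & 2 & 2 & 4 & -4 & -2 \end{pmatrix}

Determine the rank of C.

2

Row reduce to echelon form.
R2 ← R2 − (3/5)·R1: [0, 0, 0, -8/5, 16/5, 8/5]
R3 ← R3 + (2/5)·R1: [0, 0, 0, 2/5, -4/5, -2/5]
R4 ← R4 − (4/5)·R1: [0, 0, 0, 6/5, -12/5, -6/5]
R5 ← R5 − (2/5)·R1: [0, 0, 0, 8/5, -16/5, -8/5]
R3 ← R3 + (1/4)·R2: [0, 0, 0, 0, 0, 0]
R4 ← R4 + (3/4)·R2: [0, 0, 0, 0, 0, 0]
R5 ← R5 + R2: [0, 0, 0, 0, 0, 0]
Echelon form has 2 nonzero rows, so rank(C) = 2.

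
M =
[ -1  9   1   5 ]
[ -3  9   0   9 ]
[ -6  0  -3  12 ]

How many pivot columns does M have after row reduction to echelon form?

2

Row reduce to echelon form.
R2 ← R2 − (3)·R1: [0, -18, -3, -6]
R3 ← R3 − (6)·R1: [0, -54, -9, -18]
R3 ← R3 − (3)·R2: [0, 0, 0, 0]
Echelon form has 2 nonzero rows, so rank(M) = 2.
Each nonzero row contributes one pivot column: 2 pivot columns.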